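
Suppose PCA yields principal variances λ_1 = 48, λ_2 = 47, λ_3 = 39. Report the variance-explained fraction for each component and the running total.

Step 1 — total variance = trace(Sigma) = Σ λ_i = 48 + 47 + 39 = 134.

Step 2 — fraction explained by component i = λ_i / Σ λ:
  PC1: 48/134 = 0.3582
  PC2: 47/134 = 0.3507
  PC3: 39/134 = 0.291

Step 3 — cumulative fraction after k components = (λ_1 + ... + λ_k) / Σ λ:
  k = 1: 48/134 = 0.3582
  k = 2: (48 + 47)/134 = 95/134 = 0.709
  k = 3: (48 + 47 + 39)/134 = 134/134 = 1

Summary (fraction, with percent):

explained: PC1 0.3582 (35.82%), PC2 0.3507 (35.07%), PC3 0.291 (29.1%);  cumulative: 0.3582, 0.709, 1


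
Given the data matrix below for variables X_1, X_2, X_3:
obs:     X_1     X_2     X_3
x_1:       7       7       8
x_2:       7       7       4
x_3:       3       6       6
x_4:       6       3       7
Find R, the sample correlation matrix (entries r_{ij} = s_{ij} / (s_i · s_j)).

Step 1 — column means:
  mean(X_1) = (7 + 7 + 3 + 6) / 4 = 23/4 = 5.75
  mean(X_2) = (7 + 7 + 6 + 3) / 4 = 23/4 = 5.75
  mean(X_3) = (8 + 4 + 6 + 7) / 4 = 25/4 = 6.25

Step 2 — sample variances and covariances s[i,j] = (1/(n-1)) · Σ_k (x_{k,i} - mean_i) · (x_{k,j} - mean_j), with n-1 = 3:
  s[X_1,X_1] = ((1.25)·(1.25) + (1.25)·(1.25) + (-2.75)·(-2.75) + (0.25)·(0.25)) / 3 = 10.75/3 = 3.5833
  s[X_1,X_2] = ((1.25)·(1.25) + (1.25)·(1.25) + (-2.75)·(0.25) + (0.25)·(-2.75)) / 3 = 1.75/3 = 0.5833
  s[X_1,X_3] = ((1.25)·(1.75) + (1.25)·(-2.25) + (-2.75)·(-0.25) + (0.25)·(0.75)) / 3 = 0.25/3 = 0.0833
  s[X_2,X_2] = ((1.25)·(1.25) + (1.25)·(1.25) + (0.25)·(0.25) + (-2.75)·(-2.75)) / 3 = 10.75/3 = 3.5833
  s[X_2,X_3] = ((1.25)·(1.75) + (1.25)·(-2.25) + (0.25)·(-0.25) + (-2.75)·(0.75)) / 3 = -2.75/3 = -0.9167
  s[X_3,X_3] = ((1.75)·(1.75) + (-2.25)·(-2.25) + (-0.25)·(-0.25) + (0.75)·(0.75)) / 3 = 8.75/3 = 2.9167
  Sample standard deviations s_i = √(s[i,i]):
  s(X_1) = √(3.5833) = 1.893
  s(X_2) = √(3.5833) = 1.893
  s(X_3) = √(2.9167) = 1.7078

Step 3 — r_{ij} = s_{ij} / (s_i · s_j):
  r[X_1,X_1] = 1 (diagonal).
  r[X_1,X_2] = 0.5833 / (1.893 · 1.893) = 0.5833 / 3.5833 = 0.1628
  r[X_1,X_3] = 0.0833 / (1.893 · 1.7078) = 0.0833 / 3.2329 = 0.0258
  r[X_2,X_2] = 1 (diagonal).
  r[X_2,X_3] = -0.9167 / (1.893 · 1.7078) = -0.9167 / 3.2329 = -0.2835
  r[X_3,X_3] = 1 (diagonal).

R is symmetric with unit diagonal. Assembling:

R = [[1, 0.1628, 0.0258],
 [0.1628, 1, -0.2835],
 [0.0258, -0.2835, 1]]


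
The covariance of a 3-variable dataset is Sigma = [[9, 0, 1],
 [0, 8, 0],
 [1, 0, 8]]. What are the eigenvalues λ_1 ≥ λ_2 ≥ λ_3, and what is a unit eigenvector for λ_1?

Step 1 — characteristic polynomial p(λ) = det(λI - Sigma) = λ³ - tr·λ² + c_1·λ - det, where tr = trace, c_1 = sum of the principal 2×2 minors, det = det(Sigma):
  tr = 9 + 8 + 8 = 25,
  c_1 = (9·8 - (0)²) + (9·8 - (1)²) + (8·8 - (0)²) = 72 + 71 + 64 = 207,
  det = 9·(8·8 - (0)²) - (0)·((0)·8 - (0)·(1)) + (1)·((0)·(0) - 8·(1)) = 9·(64) - (0)·(0) + (1)·(-8) = 568.
  So p(λ) = λ³ - 25λ² + 207λ - 568.
Step 2 — look for an integer root (rational root theorem: any rational root is an integer divisor of 568). Testing λ = 8:
  p(8) = 512 - 1600 + 1656 - 568 = 0  ✓
  Dividing out (λ - 8): p(λ) = (λ - 8)(λ² - 17λ + 71).
Step 3 — remaining eigenvalues from the quadratic λ² - 17λ + 71 = 0:
  Δ = 17² - 4·71 = 289 - 284 = 5,  λ = (17 ± √5)/2 = (17 ± 2.2361)/2 ≈ 9.618 or 7.382.
  Sorted: λ_1 = 9.618,  λ_2 = 8,  λ_3 = 7.382  (check: sum = 25 = tr ✓).

Step 4 — unit eigenvector for λ_1 ≈ 9.618: v spans the null space of (Sigma - λ_1 I), whose rows are
  r_1 = (-0.618, 0, 1),  r_2 = (0, -1.618, 0),  r_3 = (1, 0, -1.618).
  v is orthogonal to every row, so take v ∝ r_1 × r_2 = ((0)·(0) - (1)·(-1.618), (1)·(0) - (-0.618)·(0), (-0.618)·(-1.618) - (0)·(0)) ≈ (1.618, 0, 1).
  Let u = (1.618, 0, 1).
  ||u|| = √((1.618)² + (0)² + (1)²) = √(3.618) ≈ 1.9021,  v_1 = u/||u|| ≈ (0.8507, 0, 0.5257) (||v_1|| = 1).

λ_1 = 9.618,  λ_2 = 8,  λ_3 = 7.382;  v_1 ≈ (0.8507, 0, 0.5257)


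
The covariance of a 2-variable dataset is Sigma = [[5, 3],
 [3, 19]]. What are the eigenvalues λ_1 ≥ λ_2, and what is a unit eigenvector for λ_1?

Step 1 — characteristic polynomial of 2×2 Sigma:
  det(Sigma - λI) = λ² - trace · λ + det = 0.
  trace = 5 + 19 = 24, det = 5·19 - (3)² = 86.
Step 2 — discriminant:
  Δ = trace² - 4·det = 576 - 344 = 232.
Step 3 — eigenvalues:
  λ = (trace ± √Δ)/2 = (24 ± 15.2315)/2,
  λ_1 = 19.6158,  λ_2 = 4.3842.

Step 4 — unit eigenvector for λ_1: solve (Sigma - λ_1 I)v = 0. First row:
  (5 - 19.6158)·v_x + (3)·v_y = 0, i.e. (-14.6158)·v_x + (3)·v_y = 0,
  so v ∝ (b, λ_1 - a) = (3, 14.6158) = u.
  ||u|| = √((3)² + (14.6158)²) = √(222.6208) ≈ 14.9205,
  v_1 = u/||u|| ≈ (0.2011, 0.9796) (||v_1|| = 1).

λ_1 = 19.6158,  λ_2 = 4.3842;  v_1 ≈ (0.2011, 0.9796)


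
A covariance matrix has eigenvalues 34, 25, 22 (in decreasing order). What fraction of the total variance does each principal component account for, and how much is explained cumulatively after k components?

Step 1 — total variance = trace(Sigma) = Σ λ_i = 34 + 25 + 22 = 81.

Step 2 — fraction explained by component i = λ_i / Σ λ:
  PC1: 34/81 = 0.4198
  PC2: 25/81 = 0.3086
  PC3: 22/81 = 0.2716

Step 3 — cumulative fraction after k components = (λ_1 + ... + λ_k) / Σ λ:
  k = 1: 34/81 = 0.4198
  k = 2: (34 + 25)/81 = 59/81 = 0.7284
  k = 3: (34 + 25 + 22)/81 = 81/81 = 1

Summary (fraction, with percent):

explained: PC1 0.4198 (41.98%), PC2 0.3086 (30.86%), PC3 0.2716 (27.16%);  cumulative: 0.4198, 0.7284, 1


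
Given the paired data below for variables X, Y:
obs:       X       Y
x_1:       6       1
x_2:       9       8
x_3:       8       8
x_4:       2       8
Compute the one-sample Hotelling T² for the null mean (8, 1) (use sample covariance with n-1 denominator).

Step 1 — sample mean vector:
  mean(X) = (6 + 9 + 8 + 2) / 4 = 25/4 = 6.25
  mean(Y) = (1 + 8 + 8 + 8) / 4 = 25/4 = 6.25
  x̄ = (6.25, 6.25),  deviation x̄ - mu_0 = (6.25, 6.25) - (8, 1) = (-1.75, 5.25).

Step 2 — sample covariance matrix, S[i,j] = (1/(n-1)) · Σ_k (x_{k,i} - mean_i) · (x_{k,j} - mean_j), divisor n-1 = 3:
  S[X,X] = ((-0.25)·(-0.25) + (2.75)·(2.75) + (1.75)·(1.75) + (-4.25)·(-4.25)) / 3 = 28.75/3 = 9.5833
  S[X,Y] = ((-0.25)·(-5.25) + (2.75)·(1.75) + (1.75)·(1.75) + (-4.25)·(1.75)) / 3 = 1.75/3 = 0.5833
  S[Y,Y] = ((-5.25)·(-5.25) + (1.75)·(1.75) + (1.75)·(1.75) + (1.75)·(1.75)) / 3 = 36.75/3 = 12.25
  S = [[9.5833, 0.5833],
 [0.5833, 12.25]].

Step 3 — invert S. det(S) = 9.5833·12.25 - (0.5833)² = 117.0556.
  S^{-1} = (1/det) · [[d, -b], [-b, a]] = [[0.1047, -0.005],
 [-0.005, 0.0819]].

Step 4 — quadratic form (x̄ - mu_0)^T · S^{-1} · (x̄ - mu_0):
  S^{-1} · (x̄ - mu_0) = (-0.2093, 0.4385),
  (x̄ - mu_0)^T · [...] = (-1.75)·(-0.2093) + (5.25)·(0.4385) = 2.6686.

Step 5 — scale by n: T² = 4 · 2.6686 = 10.6744.

T² ≈ 10.6744


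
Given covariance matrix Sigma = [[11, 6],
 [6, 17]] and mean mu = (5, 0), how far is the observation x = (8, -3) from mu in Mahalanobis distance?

Step 1 — centre the observation: (x - mu) = (3, -3).

Step 2 — invert Sigma. det(Sigma) = 11·17 - (6)² = 151.
  Sigma^{-1} = (1/det) · [[d, -b], [-b, a]] = [[0.1126, -0.0397],
 [-0.0397, 0.0728]].

Step 3 — form the quadratic (x - mu)^T · Sigma^{-1} · (x - mu):
  Sigma^{-1} · (x - mu) = (0.457, -0.3377).
  (x - mu)^T · [Sigma^{-1} · (x - mu)] = (3)·(0.457) + (-3)·(-0.3377) = 2.3841.

Step 4 — take square root: d = √(2.3841) ≈ 1.5441.

d(x, mu) = √(2.3841) ≈ 1.5441


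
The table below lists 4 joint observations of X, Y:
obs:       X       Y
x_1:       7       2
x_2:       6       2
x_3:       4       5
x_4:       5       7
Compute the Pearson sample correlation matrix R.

Step 1 — column means:
  mean(X) = (7 + 6 + 4 + 5) / 4 = 22/4 = 5.5
  mean(Y) = (2 + 2 + 5 + 7) / 4 = 16/4 = 4

Step 2 — sample variances and covariances s[i,j] = (1/(n-1)) · Σ_k (x_{k,i} - mean_i) · (x_{k,j} - mean_j), with n-1 = 3:
  s[X,X] = ((1.5)·(1.5) + (0.5)·(0.5) + (-1.5)·(-1.5) + (-0.5)·(-0.5)) / 3 = 5/3 = 1.6667
  s[X,Y] = ((1.5)·(-2) + (0.5)·(-2) + (-1.5)·(1) + (-0.5)·(3)) / 3 = -7/3 = -2.3333
  s[Y,Y] = ((-2)·(-2) + (-2)·(-2) + (1)·(1) + (3)·(3)) / 3 = 18/3 = 6
  Sample standard deviations s_i = √(s[i,i]):
  s(X) = √(1.6667) = 1.291
  s(Y) = √(6) = 2.4495

Step 3 — r_{ij} = s_{ij} / (s_i · s_j):
  r[X,X] = 1 (diagonal).
  r[X,Y] = -2.3333 / (1.291 · 2.4495) = -2.3333 / 3.1623 = -0.7379
  r[Y,Y] = 1 (diagonal).

R is symmetric with unit diagonal. Assembling:

R = [[1, -0.7379],
 [-0.7379, 1]]


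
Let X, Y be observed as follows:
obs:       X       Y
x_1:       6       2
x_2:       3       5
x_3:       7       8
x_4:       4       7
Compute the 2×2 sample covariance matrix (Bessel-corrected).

Step 1 — column means:
  mean(X) = (6 + 3 + 7 + 4) / 4 = 20/4 = 5
  mean(Y) = (2 + 5 + 8 + 7) / 4 = 22/4 = 5.5

Step 2 — sample covariance S[i,j] = (1/(n-1)) · Σ_k (x_{k,i} - mean_i) · (x_{k,j} - mean_j), with n-1 = 3.
  S[X,X] = ((1)·(1) + (-2)·(-2) + (2)·(2) + (-1)·(-1)) / 3 = 10/3 = 3.3333
  S[X,Y] = ((1)·(-3.5) + (-2)·(-0.5) + (2)·(2.5) + (-1)·(1.5)) / 3 = 1/3 = 0.3333
  S[Y,Y] = ((-3.5)·(-3.5) + (-0.5)·(-0.5) + (2.5)·(2.5) + (1.5)·(1.5)) / 3 = 21/3 = 7

S is symmetric (S[j,i] = S[i,j]). Assembling:

S = [[3.3333, 0.3333],
 [0.3333, 7]]


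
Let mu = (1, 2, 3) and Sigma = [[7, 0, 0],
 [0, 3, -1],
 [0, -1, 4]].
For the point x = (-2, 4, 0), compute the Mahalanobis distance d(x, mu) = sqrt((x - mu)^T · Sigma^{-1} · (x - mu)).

Step 1 — centre the observation: (x - mu) = (-3, 2, -3).

Step 2 — invert Sigma (cofactor / det for 3×3, or solve directly):
  Sigma^{-1} = [[0.1429, 0, 0],
 [0, 0.3636, 0.0909],
 [0, 0.0909, 0.2727]].

Step 3 — form the quadratic (x - mu)^T · Sigma^{-1} · (x - mu):
  Sigma^{-1} · (x - mu) = (-0.4286, 0.4545, -0.6364).
  (x - mu)^T · [Sigma^{-1} · (x - mu)] = (-3)·(-0.4286) + (2)·(0.4545) + (-3)·(-0.6364) = 4.1039.

Step 4 — take square root: d = √(4.1039) ≈ 2.0258.

d(x, mu) = √(4.1039) ≈ 2.0258


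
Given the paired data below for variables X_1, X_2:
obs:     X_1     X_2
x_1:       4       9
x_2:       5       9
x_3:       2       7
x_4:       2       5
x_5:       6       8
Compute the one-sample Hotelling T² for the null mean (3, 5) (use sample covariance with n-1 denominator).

Step 1 — sample mean vector:
  mean(X_1) = (4 + 5 + 2 + 2 + 6) / 5 = 19/5 = 3.8
  mean(X_2) = (9 + 9 + 7 + 5 + 8) / 5 = 38/5 = 7.6
  x̄ = (3.8, 7.6),  deviation x̄ - mu_0 = (3.8, 7.6) - (3, 5) = (0.8, 2.6).

Step 2 — sample covariance matrix, S[i,j] = (1/(n-1)) · Σ_k (x_{k,i} - mean_i) · (x_{k,j} - mean_j), divisor n-1 = 4:
  S[X_1,X_1] = ((0.2)·(0.2) + (1.2)·(1.2) + (-1.8)·(-1.8) + (-1.8)·(-1.8) + (2.2)·(2.2)) / 4 = 12.8/4 = 3.2
  S[X_1,X_2] = ((0.2)·(1.4) + (1.2)·(1.4) + (-1.8)·(-0.6) + (-1.8)·(-2.6) + (2.2)·(0.4)) / 4 = 8.6/4 = 2.15
  S[X_2,X_2] = ((1.4)·(1.4) + (1.4)·(1.4) + (-0.6)·(-0.6) + (-2.6)·(-2.6) + (0.4)·(0.4)) / 4 = 11.2/4 = 2.8
  S = [[3.2, 2.15],
 [2.15, 2.8]].

Step 3 — invert S. det(S) = 3.2·2.8 - (2.15)² = 4.3375.
  S^{-1} = (1/det) · [[d, -b], [-b, a]] = [[0.6455, -0.4957],
 [-0.4957, 0.7378]].

Step 4 — quadratic form (x̄ - mu_0)^T · S^{-1} · (x̄ - mu_0):
  S^{-1} · (x̄ - mu_0) = (-0.7723, 1.5216),
  (x̄ - mu_0)^T · [...] = (0.8)·(-0.7723) + (2.6)·(1.5216) = 3.3383.

Step 5 — scale by n: T² = 5 · 3.3383 = 16.6916.

T² ≈ 16.6916


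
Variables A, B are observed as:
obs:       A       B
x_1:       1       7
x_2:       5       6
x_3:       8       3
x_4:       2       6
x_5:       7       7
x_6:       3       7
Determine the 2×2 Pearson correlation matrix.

Step 1 — column means:
  mean(A) = (1 + 5 + 8 + 2 + 7 + 3) / 6 = 26/6 = 4.3333
  mean(B) = (7 + 6 + 3 + 6 + 7 + 7) / 6 = 36/6 = 6

Step 2 — sample variances and covariances s[i,j] = (1/(n-1)) · Σ_k (x_{k,i} - mean_i) · (x_{k,j} - mean_j), with n-1 = 5:
  s[A,A] = ((-3.3333)·(-3.3333) + (0.6667)·(0.6667) + (3.6667)·(3.6667) + (-2.3333)·(-2.3333) + (2.6667)·(2.6667) + (-1.3333)·(-1.3333)) / 5 = 39.3333/5 = 7.8667
  s[A,B] = ((-3.3333)·(1) + (0.6667)·(0) + (3.6667)·(-3) + (-2.3333)·(0) + (2.6667)·(1) + (-1.3333)·(1)) / 5 = -13/5 = -2.6
  s[B,B] = ((1)·(1) + (0)·(0) + (-3)·(-3) + (0)·(0) + (1)·(1) + (1)·(1)) / 5 = 12/5 = 2.4
  Sample standard deviations s_i = √(s[i,i]):
  s(A) = √(7.8667) = 2.8048
  s(B) = √(2.4) = 1.5492

Step 3 — r_{ij} = s_{ij} / (s_i · s_j):
  r[A,A] = 1 (diagonal).
  r[A,B] = -2.6 / (2.8048 · 1.5492) = -2.6 / 4.3451 = -0.5984
  r[B,B] = 1 (diagonal).

R is symmetric with unit diagonal. Assembling:

R = [[1, -0.5984],
 [-0.5984, 1]]


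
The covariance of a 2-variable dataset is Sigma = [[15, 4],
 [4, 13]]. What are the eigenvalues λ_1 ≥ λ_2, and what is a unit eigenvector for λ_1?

Step 1 — characteristic polynomial of 2×2 Sigma:
  det(Sigma - λI) = λ² - trace · λ + det = 0.
  trace = 15 + 13 = 28, det = 15·13 - (4)² = 179.
Step 2 — discriminant:
  Δ = trace² - 4·det = 784 - 716 = 68.
Step 3 — eigenvalues:
  λ = (trace ± √Δ)/2 = (28 ± 8.2462)/2,
  λ_1 = 18.1231,  λ_2 = 9.8769.

Step 4 — unit eigenvector for λ_1: solve (Sigma - λ_1 I)v = 0. First row:
  (15 - 18.1231)·v_x + (4)·v_y = 0, i.e. (-3.1231)·v_x + (4)·v_y = 0,
  so v ∝ (b, λ_1 - a) = (4, 3.1231) = u.
  ||u|| = √((4)² + (3.1231)²) = √(25.7538) ≈ 5.0748,
  v_1 = u/||u|| ≈ (0.7882, 0.6154) (||v_1|| = 1).

λ_1 = 18.1231,  λ_2 = 9.8769;  v_1 ≈ (0.7882, 0.6154)


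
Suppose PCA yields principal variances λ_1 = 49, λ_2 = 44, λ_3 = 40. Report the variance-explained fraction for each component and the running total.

Step 1 — total variance = trace(Sigma) = Σ λ_i = 49 + 44 + 40 = 133.

Step 2 — fraction explained by component i = λ_i / Σ λ:
  PC1: 49/133 = 0.3684
  PC2: 44/133 = 0.3308
  PC3: 40/133 = 0.3008

Step 3 — cumulative fraction after k components = (λ_1 + ... + λ_k) / Σ λ:
  k = 1: 49/133 = 0.3684
  k = 2: (49 + 44)/133 = 93/133 = 0.6992
  k = 3: (49 + 44 + 40)/133 = 133/133 = 1

Summary (fraction, with percent):

explained: PC1 0.3684 (36.84%), PC2 0.3308 (33.08%), PC3 0.3008 (30.08%);  cumulative: 0.3684, 0.6992, 1


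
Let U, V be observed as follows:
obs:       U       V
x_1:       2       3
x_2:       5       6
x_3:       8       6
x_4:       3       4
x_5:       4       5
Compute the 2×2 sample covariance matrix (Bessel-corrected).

Step 1 — column means:
  mean(U) = (2 + 5 + 8 + 3 + 4) / 5 = 22/5 = 4.4
  mean(V) = (3 + 6 + 6 + 4 + 5) / 5 = 24/5 = 4.8

Step 2 — sample covariance S[i,j] = (1/(n-1)) · Σ_k (x_{k,i} - mean_i) · (x_{k,j} - mean_j), with n-1 = 4.
  S[U,U] = ((-2.4)·(-2.4) + (0.6)·(0.6) + (3.6)·(3.6) + (-1.4)·(-1.4) + (-0.4)·(-0.4)) / 4 = 21.2/4 = 5.3
  S[U,V] = ((-2.4)·(-1.8) + (0.6)·(1.2) + (3.6)·(1.2) + (-1.4)·(-0.8) + (-0.4)·(0.2)) / 4 = 10.4/4 = 2.6
  S[V,V] = ((-1.8)·(-1.8) + (1.2)·(1.2) + (1.2)·(1.2) + (-0.8)·(-0.8) + (0.2)·(0.2)) / 4 = 6.8/4 = 1.7

S is symmetric (S[j,i] = S[i,j]). Assembling:

S = [[5.3, 2.6],
 [2.6, 1.7]]


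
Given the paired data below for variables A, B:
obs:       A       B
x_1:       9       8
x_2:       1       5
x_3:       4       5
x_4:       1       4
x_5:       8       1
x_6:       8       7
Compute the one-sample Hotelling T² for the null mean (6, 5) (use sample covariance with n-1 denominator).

Step 1 — sample mean vector:
  mean(A) = (9 + 1 + 4 + 1 + 8 + 8) / 6 = 31/6 = 5.1667
  mean(B) = (8 + 5 + 5 + 4 + 1 + 7) / 6 = 30/6 = 5
  x̄ = (5.1667, 5),  deviation x̄ - mu_0 = (5.1667, 5) - (6, 5) = (-0.8333, 0).

Step 2 — sample covariance matrix, S[i,j] = (1/(n-1)) · Σ_k (x_{k,i} - mean_i) · (x_{k,j} - mean_j), divisor n-1 = 5:
  S[A,A] = ((3.8333)·(3.8333) + (-4.1667)·(-4.1667) + (-1.1667)·(-1.1667) + (-4.1667)·(-4.1667) + (2.8333)·(2.8333) + (2.8333)·(2.8333)) / 5 = 66.8333/5 = 13.3667
  S[A,B] = ((3.8333)·(3) + (-4.1667)·(0) + (-1.1667)·(0) + (-4.1667)·(-1) + (2.8333)·(-4) + (2.8333)·(2)) / 5 = 10/5 = 2
  S[B,B] = ((3)·(3) + (0)·(0) + (0)·(0) + (-1)·(-1) + (-4)·(-4) + (2)·(2)) / 5 = 30/5 = 6
  S = [[13.3667, 2],
 [2, 6]].

Step 3 — invert S. det(S) = 13.3667·6 - (2)² = 76.2.
  S^{-1} = (1/det) · [[d, -b], [-b, a]] = [[0.0787, -0.0262],
 [-0.0262, 0.1754]].

Step 4 — quadratic form (x̄ - mu_0)^T · S^{-1} · (x̄ - mu_0):
  S^{-1} · (x̄ - mu_0) = (-0.0656, 0.0219),
  (x̄ - mu_0)^T · [...] = (-0.8333)·(-0.0656) + (0)·(0.0219) = 0.0547.

Step 5 — scale by n: T² = 6 · 0.0547 = 0.3281.

T² ≈ 0.3281


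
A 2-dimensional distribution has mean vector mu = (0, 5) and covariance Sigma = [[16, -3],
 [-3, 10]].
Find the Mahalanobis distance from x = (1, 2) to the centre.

Step 1 — centre the observation: (x - mu) = (1, -3).

Step 2 — invert Sigma. det(Sigma) = 16·10 - (-3)² = 151.
  Sigma^{-1} = (1/det) · [[d, -b], [-b, a]] = [[0.0662, 0.0199],
 [0.0199, 0.106]].

Step 3 — form the quadratic (x - mu)^T · Sigma^{-1} · (x - mu):
  Sigma^{-1} · (x - mu) = (0.0066, -0.298).
  (x - mu)^T · [Sigma^{-1} · (x - mu)] = (1)·(0.0066) + (-3)·(-0.298) = 0.9007.

Step 4 — take square root: d = √(0.9007) ≈ 0.949.

d(x, mu) = √(0.9007) ≈ 0.949


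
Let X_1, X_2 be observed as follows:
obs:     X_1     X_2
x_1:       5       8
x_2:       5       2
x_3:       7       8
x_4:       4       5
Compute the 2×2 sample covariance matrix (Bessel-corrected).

Step 1 — column means:
  mean(X_1) = (5 + 5 + 7 + 4) / 4 = 21/4 = 5.25
  mean(X_2) = (8 + 2 + 8 + 5) / 4 = 23/4 = 5.75

Step 2 — sample covariance S[i,j] = (1/(n-1)) · Σ_k (x_{k,i} - mean_i) · (x_{k,j} - mean_j), with n-1 = 3.
  S[X_1,X_1] = ((-0.25)·(-0.25) + (-0.25)·(-0.25) + (1.75)·(1.75) + (-1.25)·(-1.25)) / 3 = 4.75/3 = 1.5833
  S[X_1,X_2] = ((-0.25)·(2.25) + (-0.25)·(-3.75) + (1.75)·(2.25) + (-1.25)·(-0.75)) / 3 = 5.25/3 = 1.75
  S[X_2,X_2] = ((2.25)·(2.25) + (-3.75)·(-3.75) + (2.25)·(2.25) + (-0.75)·(-0.75)) / 3 = 24.75/3 = 8.25

S is symmetric (S[j,i] = S[i,j]). Assembling:

S = [[1.5833, 1.75],
 [1.75, 8.25]]


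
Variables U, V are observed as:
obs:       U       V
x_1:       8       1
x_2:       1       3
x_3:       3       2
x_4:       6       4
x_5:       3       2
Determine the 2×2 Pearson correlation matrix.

Step 1 — column means:
  mean(U) = (8 + 1 + 3 + 6 + 3) / 5 = 21/5 = 4.2
  mean(V) = (1 + 3 + 2 + 4 + 2) / 5 = 12/5 = 2.4

Step 2 — sample variances and covariances s[i,j] = (1/(n-1)) · Σ_k (x_{k,i} - mean_i) · (x_{k,j} - mean_j), with n-1 = 4:
  s[U,U] = ((3.8)·(3.8) + (-3.2)·(-3.2) + (-1.2)·(-1.2) + (1.8)·(1.8) + (-1.2)·(-1.2)) / 4 = 30.8/4 = 7.7
  s[U,V] = ((3.8)·(-1.4) + (-3.2)·(0.6) + (-1.2)·(-0.4) + (1.8)·(1.6) + (-1.2)·(-0.4)) / 4 = -3.4/4 = -0.85
  s[V,V] = ((-1.4)·(-1.4) + (0.6)·(0.6) + (-0.4)·(-0.4) + (1.6)·(1.6) + (-0.4)·(-0.4)) / 4 = 5.2/4 = 1.3
  Sample standard deviations s_i = √(s[i,i]):
  s(U) = √(7.7) = 2.7749
  s(V) = √(1.3) = 1.1402

Step 3 — r_{ij} = s_{ij} / (s_i · s_j):
  r[U,U] = 1 (diagonal).
  r[U,V] = -0.85 / (2.7749 · 1.1402) = -0.85 / 3.1639 = -0.2687
  r[V,V] = 1 (diagonal).

R is symmetric with unit diagonal. Assembling:

R = [[1, -0.2687],
 [-0.2687, 1]]


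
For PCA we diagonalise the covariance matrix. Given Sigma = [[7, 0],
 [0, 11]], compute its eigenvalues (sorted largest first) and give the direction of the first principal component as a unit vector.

Step 1 — characteristic polynomial of 2×2 Sigma:
  det(Sigma - λI) = λ² - trace · λ + det = 0.
  trace = 7 + 11 = 18, det = 7·11 - (0)² = 77.
Step 2 — discriminant:
  Δ = trace² - 4·det = 324 - 308 = 16.
Step 3 — eigenvalues:
  λ = (trace ± √Δ)/2 = (18 ± 4)/2,
  λ_1 = 11,  λ_2 = 7.

Step 4 — unit eigenvector for λ_1: Sigma is diagonal, so its eigenvectors are the coordinate axes. λ_1 = 11 is the diagonal entry on the second coordinate axis, hence
  v_1 = (0, 1) (||v_1|| = 1).

λ_1 = 11,  λ_2 = 7;  v_1 ≈ (0, 1)


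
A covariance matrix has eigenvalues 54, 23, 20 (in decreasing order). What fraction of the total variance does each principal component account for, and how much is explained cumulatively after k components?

Step 1 — total variance = trace(Sigma) = Σ λ_i = 54 + 23 + 20 = 97.

Step 2 — fraction explained by component i = λ_i / Σ λ:
  PC1: 54/97 = 0.5567
  PC2: 23/97 = 0.2371
  PC3: 20/97 = 0.2062

Step 3 — cumulative fraction after k components = (λ_1 + ... + λ_k) / Σ λ:
  k = 1: 54/97 = 0.5567
  k = 2: (54 + 23)/97 = 77/97 = 0.7938
  k = 3: (54 + 23 + 20)/97 = 97/97 = 1

Summary (fraction, with percent):

explained: PC1 0.5567 (55.67%), PC2 0.2371 (23.71%), PC3 0.2062 (20.62%);  cumulative: 0.5567, 0.7938, 1


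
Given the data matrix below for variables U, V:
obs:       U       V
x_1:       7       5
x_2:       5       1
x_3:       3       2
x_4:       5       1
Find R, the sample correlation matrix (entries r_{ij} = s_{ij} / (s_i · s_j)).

Step 1 — column means:
  mean(U) = (7 + 5 + 3 + 5) / 4 = 20/4 = 5
  mean(V) = (5 + 1 + 2 + 1) / 4 = 9/4 = 2.25

Step 2 — sample variances and covariances s[i,j] = (1/(n-1)) · Σ_k (x_{k,i} - mean_i) · (x_{k,j} - mean_j), with n-1 = 3:
  s[U,U] = ((2)·(2) + (0)·(0) + (-2)·(-2) + (0)·(0)) / 3 = 8/3 = 2.6667
  s[U,V] = ((2)·(2.75) + (0)·(-1.25) + (-2)·(-0.25) + (0)·(-1.25)) / 3 = 6/3 = 2
  s[V,V] = ((2.75)·(2.75) + (-1.25)·(-1.25) + (-0.25)·(-0.25) + (-1.25)·(-1.25)) / 3 = 10.75/3 = 3.5833
  Sample standard deviations s_i = √(s[i,i]):
  s(U) = √(2.6667) = 1.633
  s(V) = √(3.5833) = 1.893

Step 3 — r_{ij} = s_{ij} / (s_i · s_j):
  r[U,U] = 1 (diagonal).
  r[U,V] = 2 / (1.633 · 1.893) = 2 / 3.0912 = 0.647
  r[V,V] = 1 (diagonal).

R is symmetric with unit diagonal. Assembling:

R = [[1, 0.647],
 [0.647, 1]]


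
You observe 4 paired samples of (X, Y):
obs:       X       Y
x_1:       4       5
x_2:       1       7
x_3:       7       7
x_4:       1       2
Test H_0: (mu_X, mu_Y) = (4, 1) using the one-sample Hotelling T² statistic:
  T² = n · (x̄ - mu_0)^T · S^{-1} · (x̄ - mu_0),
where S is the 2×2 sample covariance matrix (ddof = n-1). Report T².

Step 1 — sample mean vector:
  mean(X) = (4 + 1 + 7 + 1) / 4 = 13/4 = 3.25
  mean(Y) = (5 + 7 + 7 + 2) / 4 = 21/4 = 5.25
  x̄ = (3.25, 5.25),  deviation x̄ - mu_0 = (3.25, 5.25) - (4, 1) = (-0.75, 4.25).

Step 2 — sample covariance matrix, S[i,j] = (1/(n-1)) · Σ_k (x_{k,i} - mean_i) · (x_{k,j} - mean_j), divisor n-1 = 3:
  S[X,X] = ((0.75)·(0.75) + (-2.25)·(-2.25) + (3.75)·(3.75) + (-2.25)·(-2.25)) / 3 = 24.75/3 = 8.25
  S[X,Y] = ((0.75)·(-0.25) + (-2.25)·(1.75) + (3.75)·(1.75) + (-2.25)·(-3.25)) / 3 = 9.75/3 = 3.25
  S[Y,Y] = ((-0.25)·(-0.25) + (1.75)·(1.75) + (1.75)·(1.75) + (-3.25)·(-3.25)) / 3 = 16.75/3 = 5.5833
  S = [[8.25, 3.25],
 [3.25, 5.5833]].

Step 3 — invert S. det(S) = 8.25·5.5833 - (3.25)² = 35.5.
  S^{-1} = (1/det) · [[d, -b], [-b, a]] = [[0.1573, -0.0915],
 [-0.0915, 0.2324]].

Step 4 — quadratic form (x̄ - mu_0)^T · S^{-1} · (x̄ - mu_0):
  S^{-1} · (x̄ - mu_0) = (-0.507, 1.0563),
  (x̄ - mu_0)^T · [...] = (-0.75)·(-0.507) + (4.25)·(1.0563) = 4.8697.

Step 5 — scale by n: T² = 4 · 4.8697 = 19.4789.

T² ≈ 19.4789


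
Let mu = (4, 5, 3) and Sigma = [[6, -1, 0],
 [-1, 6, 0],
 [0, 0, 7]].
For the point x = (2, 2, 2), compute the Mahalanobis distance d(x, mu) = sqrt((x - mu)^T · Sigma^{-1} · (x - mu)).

Step 1 — centre the observation: (x - mu) = (-2, -3, -1).

Step 2 — invert Sigma (cofactor / det for 3×3, or solve directly):
  Sigma^{-1} = [[0.1714, 0.0286, 0],
 [0.0286, 0.1714, 0],
 [0, 0, 0.1429]].

Step 3 — form the quadratic (x - mu)^T · Sigma^{-1} · (x - mu):
  Sigma^{-1} · (x - mu) = (-0.4286, -0.5714, -0.1429).
  (x - mu)^T · [Sigma^{-1} · (x - mu)] = (-2)·(-0.4286) + (-3)·(-0.5714) + (-1)·(-0.1429) = 2.7143.

Step 4 — take square root: d = √(2.7143) ≈ 1.6475.

d(x, mu) = √(2.7143) ≈ 1.6475


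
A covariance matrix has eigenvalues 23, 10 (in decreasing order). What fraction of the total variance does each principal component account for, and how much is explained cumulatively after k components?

Step 1 — total variance = trace(Sigma) = Σ λ_i = 23 + 10 = 33.

Step 2 — fraction explained by component i = λ_i / Σ λ:
  PC1: 23/33 = 0.697
  PC2: 10/33 = 0.303

Step 3 — cumulative fraction after k components = (λ_1 + ... + λ_k) / Σ λ:
  k = 1: 23/33 = 0.697
  k = 2: (23 + 10)/33 = 33/33 = 1

Summary (fraction, with percent):

explained: PC1 0.697 (69.7%), PC2 0.303 (30.3%);  cumulative: 0.697, 1


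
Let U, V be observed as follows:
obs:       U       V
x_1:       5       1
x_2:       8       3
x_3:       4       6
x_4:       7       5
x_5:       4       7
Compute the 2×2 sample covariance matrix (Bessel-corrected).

Step 1 — column means:
  mean(U) = (5 + 8 + 4 + 7 + 4) / 5 = 28/5 = 5.6
  mean(V) = (1 + 3 + 6 + 5 + 7) / 5 = 22/5 = 4.4

Step 2 — sample covariance S[i,j] = (1/(n-1)) · Σ_k (x_{k,i} - mean_i) · (x_{k,j} - mean_j), with n-1 = 4.
  S[U,U] = ((-0.6)·(-0.6) + (2.4)·(2.4) + (-1.6)·(-1.6) + (1.4)·(1.4) + (-1.6)·(-1.6)) / 4 = 13.2/4 = 3.3
  S[U,V] = ((-0.6)·(-3.4) + (2.4)·(-1.4) + (-1.6)·(1.6) + (1.4)·(0.6) + (-1.6)·(2.6)) / 4 = -7.2/4 = -1.8
  S[V,V] = ((-3.4)·(-3.4) + (-1.4)·(-1.4) + (1.6)·(1.6) + (0.6)·(0.6) + (2.6)·(2.6)) / 4 = 23.2/4 = 5.8

S is symmetric (S[j,i] = S[i,j]). Assembling:

S = [[3.3, -1.8],
 [-1.8, 5.8]]


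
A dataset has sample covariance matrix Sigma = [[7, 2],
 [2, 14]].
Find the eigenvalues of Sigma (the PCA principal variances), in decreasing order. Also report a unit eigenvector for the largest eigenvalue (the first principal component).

Step 1 — characteristic polynomial of 2×2 Sigma:
  det(Sigma - λI) = λ² - trace · λ + det = 0.
  trace = 7 + 14 = 21, det = 7·14 - (2)² = 94.
Step 2 — discriminant:
  Δ = trace² - 4·det = 441 - 376 = 65.
Step 3 — eigenvalues:
  λ = (trace ± √Δ)/2 = (21 ± 8.0623)/2,
  λ_1 = 14.5311,  λ_2 = 6.4689.

Step 4 — unit eigenvector for λ_1: solve (Sigma - λ_1 I)v = 0. First row:
  (7 - 14.5311)·v_x + (2)·v_y = 0, i.e. (-7.5311)·v_x + (2)·v_y = 0,
  so v ∝ (b, λ_1 - a) = (2, 7.5311) = u.
  ||u|| = √((2)² + (7.5311)²) = √(60.7179) ≈ 7.7922,
  v_1 = u/||u|| ≈ (0.2567, 0.9665) (||v_1|| = 1).

λ_1 = 14.5311,  λ_2 = 6.4689;  v_1 ≈ (0.2567, 0.9665)


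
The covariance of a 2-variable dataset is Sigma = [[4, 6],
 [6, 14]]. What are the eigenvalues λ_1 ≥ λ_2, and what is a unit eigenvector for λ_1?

Step 1 — characteristic polynomial of 2×2 Sigma:
  det(Sigma - λI) = λ² - trace · λ + det = 0.
  trace = 4 + 14 = 18, det = 4·14 - (6)² = 20.
Step 2 — discriminant:
  Δ = trace² - 4·det = 324 - 80 = 244.
Step 3 — eigenvalues:
  λ = (trace ± √Δ)/2 = (18 ± 15.6205)/2,
  λ_1 = 16.8102,  λ_2 = 1.1898.

Step 4 — unit eigenvector for λ_1: solve (Sigma - λ_1 I)v = 0. First row:
  (4 - 16.8102)·v_x + (6)·v_y = 0, i.e. (-12.8102)·v_x + (6)·v_y = 0,
  so v ∝ (b, λ_1 - a) = (6, 12.8102) = u.
  ||u|| = √((6)² + (12.8102)²) = √(200.1025) ≈ 14.1458,
  v_1 = u/||u|| ≈ (0.4242, 0.9056) (||v_1|| = 1).

λ_1 = 16.8102,  λ_2 = 1.1898;  v_1 ≈ (0.4242, 0.9056)


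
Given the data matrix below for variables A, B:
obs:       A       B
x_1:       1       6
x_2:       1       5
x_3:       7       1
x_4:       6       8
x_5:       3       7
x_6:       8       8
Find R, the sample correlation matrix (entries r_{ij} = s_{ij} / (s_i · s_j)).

Step 1 — column means:
  mean(A) = (1 + 1 + 7 + 6 + 3 + 8) / 6 = 26/6 = 4.3333
  mean(B) = (6 + 5 + 1 + 8 + 7 + 8) / 6 = 35/6 = 5.8333

Step 2 — sample variances and covariances s[i,j] = (1/(n-1)) · Σ_k (x_{k,i} - mean_i) · (x_{k,j} - mean_j), with n-1 = 5:
  s[A,A] = ((-3.3333)·(-3.3333) + (-3.3333)·(-3.3333) + (2.6667)·(2.6667) + (1.6667)·(1.6667) + (-1.3333)·(-1.3333) + (3.6667)·(3.6667)) / 5 = 47.3333/5 = 9.4667
  s[A,B] = ((-3.3333)·(0.1667) + (-3.3333)·(-0.8333) + (2.6667)·(-4.8333) + (1.6667)·(2.1667) + (-1.3333)·(1.1667) + (3.6667)·(2.1667)) / 5 = -0.6667/5 = -0.1333
  s[B,B] = ((0.1667)·(0.1667) + (-0.8333)·(-0.8333) + (-4.8333)·(-4.8333) + (2.1667)·(2.1667) + (1.1667)·(1.1667) + (2.1667)·(2.1667)) / 5 = 34.8333/5 = 6.9667
  Sample standard deviations s_i = √(s[i,i]):
  s(A) = √(9.4667) = 3.0768
  s(B) = √(6.9667) = 2.6394

Step 3 — r_{ij} = s_{ij} / (s_i · s_j):
  r[A,A] = 1 (diagonal).
  r[A,B] = -0.1333 / (3.0768 · 2.6394) = -0.1333 / 8.121 = -0.0164
  r[B,B] = 1 (diagonal).

R is symmetric with unit diagonal. Assembling:

R = [[1, -0.0164],
 [-0.0164, 1]]


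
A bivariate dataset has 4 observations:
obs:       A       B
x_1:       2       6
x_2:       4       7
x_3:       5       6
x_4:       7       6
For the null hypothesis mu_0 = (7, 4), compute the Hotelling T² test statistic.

Step 1 — sample mean vector:
  mean(A) = (2 + 4 + 5 + 7) / 4 = 18/4 = 4.5
  mean(B) = (6 + 7 + 6 + 6) / 4 = 25/4 = 6.25
  x̄ = (4.5, 6.25),  deviation x̄ - mu_0 = (4.5, 6.25) - (7, 4) = (-2.5, 2.25).

Step 2 — sample covariance matrix, S[i,j] = (1/(n-1)) · Σ_k (x_{k,i} - mean_i) · (x_{k,j} - mean_j), divisor n-1 = 3:
  S[A,A] = ((-2.5)·(-2.5) + (-0.5)·(-0.5) + (0.5)·(0.5) + (2.5)·(2.5)) / 3 = 13/3 = 4.3333
  S[A,B] = ((-2.5)·(-0.25) + (-0.5)·(0.75) + (0.5)·(-0.25) + (2.5)·(-0.25)) / 3 = -0.5/3 = -0.1667
  S[B,B] = ((-0.25)·(-0.25) + (0.75)·(0.75) + (-0.25)·(-0.25) + (-0.25)·(-0.25)) / 3 = 0.75/3 = 0.25
  S = [[4.3333, -0.1667],
 [-0.1667, 0.25]].

Step 3 — invert S. det(S) = 4.3333·0.25 - (-0.1667)² = 1.0556.
  S^{-1} = (1/det) · [[d, -b], [-b, a]] = [[0.2368, 0.1579],
 [0.1579, 4.1053]].

Step 4 — quadratic form (x̄ - mu_0)^T · S^{-1} · (x̄ - mu_0):
  S^{-1} · (x̄ - mu_0) = (-0.2368, 8.8421),
  (x̄ - mu_0)^T · [...] = (-2.5)·(-0.2368) + (2.25)·(8.8421) = 20.4868.

Step 5 — scale by n: T² = 4 · 20.4868 = 81.9474.

T² ≈ 81.9474


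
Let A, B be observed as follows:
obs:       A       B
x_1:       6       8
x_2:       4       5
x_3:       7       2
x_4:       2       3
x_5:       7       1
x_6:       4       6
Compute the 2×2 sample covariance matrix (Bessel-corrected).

Step 1 — column means:
  mean(A) = (6 + 4 + 7 + 2 + 7 + 4) / 6 = 30/6 = 5
  mean(B) = (8 + 5 + 2 + 3 + 1 + 6) / 6 = 25/6 = 4.1667

Step 2 — sample covariance S[i,j] = (1/(n-1)) · Σ_k (x_{k,i} - mean_i) · (x_{k,j} - mean_j), with n-1 = 5.
  S[A,A] = ((1)·(1) + (-1)·(-1) + (2)·(2) + (-3)·(-3) + (2)·(2) + (-1)·(-1)) / 5 = 20/5 = 4
  S[A,B] = ((1)·(3.8333) + (-1)·(0.8333) + (2)·(-2.1667) + (-3)·(-1.1667) + (2)·(-3.1667) + (-1)·(1.8333)) / 5 = -6/5 = -1.2
  S[B,B] = ((3.8333)·(3.8333) + (0.8333)·(0.8333) + (-2.1667)·(-2.1667) + (-1.1667)·(-1.1667) + (-3.1667)·(-3.1667) + (1.8333)·(1.8333)) / 5 = 34.8333/5 = 6.9667

S is symmetric (S[j,i] = S[i,j]). Assembling:

S = [[4, -1.2],
 [-1.2, 6.9667]]


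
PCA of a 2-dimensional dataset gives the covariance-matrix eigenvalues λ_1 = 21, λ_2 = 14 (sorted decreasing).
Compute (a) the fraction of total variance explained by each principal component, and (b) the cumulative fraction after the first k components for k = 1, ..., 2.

Step 1 — total variance = trace(Sigma) = Σ λ_i = 21 + 14 = 35.

Step 2 — fraction explained by component i = λ_i / Σ λ:
  PC1: 21/35 = 0.6
  PC2: 14/35 = 0.4

Step 3 — cumulative fraction after k components = (λ_1 + ... + λ_k) / Σ λ:
  k = 1: 21/35 = 0.6
  k = 2: (21 + 14)/35 = 35/35 = 1

Summary (fraction, with percent):

explained: PC1 0.6 (60%), PC2 0.4 (40%);  cumulative: 0.6, 1


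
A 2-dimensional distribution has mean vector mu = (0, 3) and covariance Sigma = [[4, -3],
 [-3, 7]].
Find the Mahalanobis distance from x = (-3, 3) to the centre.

Step 1 — centre the observation: (x - mu) = (-3, 0).

Step 2 — invert Sigma. det(Sigma) = 4·7 - (-3)² = 19.
  Sigma^{-1} = (1/det) · [[d, -b], [-b, a]] = [[0.3684, 0.1579],
 [0.1579, 0.2105]].

Step 3 — form the quadratic (x - mu)^T · Sigma^{-1} · (x - mu):
  Sigma^{-1} · (x - mu) = (-1.1053, -0.4737).
  (x - mu)^T · [Sigma^{-1} · (x - mu)] = (-3)·(-1.1053) + (0)·(-0.4737) = 3.3158.

Step 4 — take square root: d = √(3.3158) ≈ 1.8209.

d(x, mu) = √(3.3158) ≈ 1.8209


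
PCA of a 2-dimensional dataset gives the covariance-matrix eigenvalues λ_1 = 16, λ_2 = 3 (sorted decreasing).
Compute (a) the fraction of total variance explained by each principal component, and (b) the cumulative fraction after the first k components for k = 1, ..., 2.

Step 1 — total variance = trace(Sigma) = Σ λ_i = 16 + 3 = 19.

Step 2 — fraction explained by component i = λ_i / Σ λ:
  PC1: 16/19 = 0.8421
  PC2: 3/19 = 0.1579

Step 3 — cumulative fraction after k components = (λ_1 + ... + λ_k) / Σ λ:
  k = 1: 16/19 = 0.8421
  k = 2: (16 + 3)/19 = 19/19 = 1

Summary (fraction, with percent):

explained: PC1 0.8421 (84.21%), PC2 0.1579 (15.79%);  cumulative: 0.8421, 1


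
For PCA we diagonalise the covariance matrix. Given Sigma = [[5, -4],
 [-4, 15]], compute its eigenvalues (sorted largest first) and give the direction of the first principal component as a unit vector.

Step 1 — characteristic polynomial of 2×2 Sigma:
  det(Sigma - λI) = λ² - trace · λ + det = 0.
  trace = 5 + 15 = 20, det = 5·15 - (-4)² = 59.
Step 2 — discriminant:
  Δ = trace² - 4·det = 400 - 236 = 164.
Step 3 — eigenvalues:
  λ = (trace ± √Δ)/2 = (20 ± 12.8062)/2,
  λ_1 = 16.4031,  λ_2 = 3.5969.

Step 4 — unit eigenvector for λ_1: solve (Sigma - λ_1 I)v = 0. First row:
  (5 - 16.4031)·v_x + (-4)·v_y = 0, i.e. (-11.4031)·v_x + (-4)·v_y = 0,
  so v ∝ (b, λ_1 - a) = (-4, 11.4031); multiply by -1 so the first entry is positive: u = (4, -11.4031).
  ||u|| = √((4)² + (-11.4031)²) = √(146.0312) ≈ 12.0843,
  v_1 = u/||u|| ≈ (0.331, -0.9436) (||v_1|| = 1).

λ_1 = 16.4031,  λ_2 = 3.5969;  v_1 ≈ (0.331, -0.9436)


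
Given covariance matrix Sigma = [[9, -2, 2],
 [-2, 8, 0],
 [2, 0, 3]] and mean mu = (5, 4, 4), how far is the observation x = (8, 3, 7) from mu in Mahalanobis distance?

Step 1 — centre the observation: (x - mu) = (3, -1, 3).

Step 2 — invert Sigma (cofactor / det for 3×3, or solve directly):
  Sigma^{-1} = [[0.1395, 0.0349, -0.093],
 [0.0349, 0.1337, -0.0233],
 [-0.093, -0.0233, 0.3953]].

Step 3 — form the quadratic (x - mu)^T · Sigma^{-1} · (x - mu):
  Sigma^{-1} · (x - mu) = (0.1047, -0.0988, 0.9302).
  (x - mu)^T · [Sigma^{-1} · (x - mu)] = (3)·(0.1047) + (-1)·(-0.0988) + (3)·(0.9302) = 3.2035.

Step 4 — take square root: d = √(3.2035) ≈ 1.7898.

d(x, mu) = √(3.2035) ≈ 1.7898


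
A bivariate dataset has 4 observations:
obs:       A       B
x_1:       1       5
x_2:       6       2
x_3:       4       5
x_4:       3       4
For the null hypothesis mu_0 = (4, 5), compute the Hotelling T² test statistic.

Step 1 — sample mean vector:
  mean(A) = (1 + 6 + 4 + 3) / 4 = 14/4 = 3.5
  mean(B) = (5 + 2 + 5 + 4) / 4 = 16/4 = 4
  x̄ = (3.5, 4),  deviation x̄ - mu_0 = (3.5, 4) - (4, 5) = (-0.5, -1).

Step 2 — sample covariance matrix, S[i,j] = (1/(n-1)) · Σ_k (x_{k,i} - mean_i) · (x_{k,j} - mean_j), divisor n-1 = 3:
  S[A,A] = ((-2.5)·(-2.5) + (2.5)·(2.5) + (0.5)·(0.5) + (-0.5)·(-0.5)) / 3 = 13/3 = 4.3333
  S[A,B] = ((-2.5)·(1) + (2.5)·(-2) + (0.5)·(1) + (-0.5)·(0)) / 3 = -7/3 = -2.3333
  S[B,B] = ((1)·(1) + (-2)·(-2) + (1)·(1) + (0)·(0)) / 3 = 6/3 = 2
  S = [[4.3333, -2.3333],
 [-2.3333, 2]].

Step 3 — invert S. det(S) = 4.3333·2 - (-2.3333)² = 3.2222.
  S^{-1} = (1/det) · [[d, -b], [-b, a]] = [[0.6207, 0.7241],
 [0.7241, 1.3448]].

Step 4 — quadratic form (x̄ - mu_0)^T · S^{-1} · (x̄ - mu_0):
  S^{-1} · (x̄ - mu_0) = (-1.0345, -1.7069),
  (x̄ - mu_0)^T · [...] = (-0.5)·(-1.0345) + (-1)·(-1.7069) = 2.2241.

Step 5 — scale by n: T² = 4 · 2.2241 = 8.8966.

T² ≈ 8.8966


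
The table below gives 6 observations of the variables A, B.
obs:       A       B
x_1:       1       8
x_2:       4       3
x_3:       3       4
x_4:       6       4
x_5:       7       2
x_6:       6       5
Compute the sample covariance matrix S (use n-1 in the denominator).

Step 1 — column means:
  mean(A) = (1 + 4 + 3 + 6 + 7 + 6) / 6 = 27/6 = 4.5
  mean(B) = (8 + 3 + 4 + 4 + 2 + 5) / 6 = 26/6 = 4.3333

Step 2 — sample covariance S[i,j] = (1/(n-1)) · Σ_k (x_{k,i} - mean_i) · (x_{k,j} - mean_j), with n-1 = 5.
  S[A,A] = ((-3.5)·(-3.5) + (-0.5)·(-0.5) + (-1.5)·(-1.5) + (1.5)·(1.5) + (2.5)·(2.5) + (1.5)·(1.5)) / 5 = 25.5/5 = 5.1
  S[A,B] = ((-3.5)·(3.6667) + (-0.5)·(-1.3333) + (-1.5)·(-0.3333) + (1.5)·(-0.3333) + (2.5)·(-2.3333) + (1.5)·(0.6667)) / 5 = -17/5 = -3.4
  S[B,B] = ((3.6667)·(3.6667) + (-1.3333)·(-1.3333) + (-0.3333)·(-0.3333) + (-0.3333)·(-0.3333) + (-2.3333)·(-2.3333) + (0.6667)·(0.6667)) / 5 = 21.3333/5 = 4.2667

S is symmetric (S[j,i] = S[i,j]). Assembling:

S = [[5.1, -3.4],
 [-3.4, 4.2667]]


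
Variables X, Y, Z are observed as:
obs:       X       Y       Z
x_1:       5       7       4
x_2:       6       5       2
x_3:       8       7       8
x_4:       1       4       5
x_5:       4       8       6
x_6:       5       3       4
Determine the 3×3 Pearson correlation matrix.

Step 1 — column means:
  mean(X) = (5 + 6 + 8 + 1 + 4 + 5) / 6 = 29/6 = 4.8333
  mean(Y) = (7 + 5 + 7 + 4 + 8 + 3) / 6 = 34/6 = 5.6667
  mean(Z) = (4 + 2 + 8 + 5 + 6 + 4) / 6 = 29/6 = 4.8333

Step 2 — sample variances and covariances s[i,j] = (1/(n-1)) · Σ_k (x_{k,i} - mean_i) · (x_{k,j} - mean_j), with n-1 = 5:
  s[X,X] = ((0.1667)·(0.1667) + (1.1667)·(1.1667) + (3.1667)·(3.1667) + (-3.8333)·(-3.8333) + (-0.8333)·(-0.8333) + (0.1667)·(0.1667)) / 5 = 26.8333/5 = 5.3667
  s[X,Y] = ((0.1667)·(1.3333) + (1.1667)·(-0.6667) + (3.1667)·(1.3333) + (-3.8333)·(-1.6667) + (-0.8333)·(2.3333) + (0.1667)·(-2.6667)) / 5 = 7.6667/5 = 1.5333
  s[X,Z] = ((0.1667)·(-0.8333) + (1.1667)·(-2.8333) + (3.1667)·(3.1667) + (-3.8333)·(0.1667) + (-0.8333)·(1.1667) + (0.1667)·(-0.8333)) / 5 = 4.8333/5 = 0.9667
  s[Y,Y] = ((1.3333)·(1.3333) + (-0.6667)·(-0.6667) + (1.3333)·(1.3333) + (-1.6667)·(-1.6667) + (2.3333)·(2.3333) + (-2.6667)·(-2.6667)) / 5 = 19.3333/5 = 3.8667
  s[Y,Z] = ((1.3333)·(-0.8333) + (-0.6667)·(-2.8333) + (1.3333)·(3.1667) + (-1.6667)·(0.1667) + (2.3333)·(1.1667) + (-2.6667)·(-0.8333)) / 5 = 9.6667/5 = 1.9333
  s[Z,Z] = ((-0.8333)·(-0.8333) + (-2.8333)·(-2.8333) + (3.1667)·(3.1667) + (0.1667)·(0.1667) + (1.1667)·(1.1667) + (-0.8333)·(-0.8333)) / 5 = 20.8333/5 = 4.1667
  Sample standard deviations s_i = √(s[i,i]):
  s(X) = √(5.3667) = 2.3166
  s(Y) = √(3.8667) = 1.9664
  s(Z) = √(4.1667) = 2.0412

Step 3 — r_{ij} = s_{ij} / (s_i · s_j):
  r[X,X] = 1 (diagonal).
  r[X,Y] = 1.5333 / (2.3166 · 1.9664) = 1.5333 / 4.5553 = 0.3366
  r[X,Z] = 0.9667 / (2.3166 · 2.0412) = 0.9667 / 4.7288 = 0.2044
  r[Y,Y] = 1 (diagonal).
  r[Y,Z] = 1.9333 / (1.9664 · 2.0412) = 1.9333 / 4.0139 = 0.4817
  r[Z,Z] = 1 (diagonal).

R is symmetric with unit diagonal. Assembling:

R = [[1, 0.3366, 0.2044],
 [0.3366, 1, 0.4817],
 [0.2044, 0.4817, 1]]


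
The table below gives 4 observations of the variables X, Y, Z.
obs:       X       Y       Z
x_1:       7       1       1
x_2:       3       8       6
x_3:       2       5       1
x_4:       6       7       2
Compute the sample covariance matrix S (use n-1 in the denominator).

Step 1 — column means:
  mean(X) = (7 + 3 + 2 + 6) / 4 = 18/4 = 4.5
  mean(Y) = (1 + 8 + 5 + 7) / 4 = 21/4 = 5.25
  mean(Z) = (1 + 6 + 1 + 2) / 4 = 10/4 = 2.5

Step 2 — sample covariance S[i,j] = (1/(n-1)) · Σ_k (x_{k,i} - mean_i) · (x_{k,j} - mean_j), with n-1 = 3.
  S[X,X] = ((2.5)·(2.5) + (-1.5)·(-1.5) + (-2.5)·(-2.5) + (1.5)·(1.5)) / 3 = 17/3 = 5.6667
  S[X,Y] = ((2.5)·(-4.25) + (-1.5)·(2.75) + (-2.5)·(-0.25) + (1.5)·(1.75)) / 3 = -11.5/3 = -3.8333
  S[X,Z] = ((2.5)·(-1.5) + (-1.5)·(3.5) + (-2.5)·(-1.5) + (1.5)·(-0.5)) / 3 = -6/3 = -2
  S[Y,Y] = ((-4.25)·(-4.25) + (2.75)·(2.75) + (-0.25)·(-0.25) + (1.75)·(1.75)) / 3 = 28.75/3 = 9.5833
  S[Y,Z] = ((-4.25)·(-1.5) + (2.75)·(3.5) + (-0.25)·(-1.5) + (1.75)·(-0.5)) / 3 = 15.5/3 = 5.1667
  S[Z,Z] = ((-1.5)·(-1.5) + (3.5)·(3.5) + (-1.5)·(-1.5) + (-0.5)·(-0.5)) / 3 = 17/3 = 5.6667

S is symmetric (S[j,i] = S[i,j]). Assembling:

S = [[5.6667, -3.8333, -2],
 [-3.8333, 9.5833, 5.1667],
 [-2, 5.1667, 5.6667]]
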